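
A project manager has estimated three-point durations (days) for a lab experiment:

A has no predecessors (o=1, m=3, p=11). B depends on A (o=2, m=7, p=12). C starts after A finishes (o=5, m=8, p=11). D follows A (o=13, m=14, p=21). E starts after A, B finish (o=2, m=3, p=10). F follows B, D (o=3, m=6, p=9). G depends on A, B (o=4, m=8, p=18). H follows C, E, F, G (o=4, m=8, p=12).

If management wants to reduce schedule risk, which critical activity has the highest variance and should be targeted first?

te_A = (1 + 4·3 + 11)/6 = 24/6 = 4; σ²_A = ((11−1)/6)² = 2.778
te_B = (2 + 4·7 + 12)/6 = 42/6 = 7; σ²_B = ((12−2)/6)² = 2.778
te_C = (5 + 4·8 + 11)/6 = 48/6 = 8; σ²_C = ((11−5)/6)² = 1.000
te_D = (13 + 4·14 + 21)/6 = 90/6 = 15; σ²_D = ((21−13)/6)² = 1.778
te_E = (2 + 4·3 + 10)/6 = 24/6 = 4; σ²_E = ((10−2)/6)² = 1.778
te_F = (3 + 4·6 + 9)/6 = 36/6 = 6; σ²_F = ((9−3)/6)² = 1.000
te_G = (4 + 4·8 + 18)/6 = 54/6 = 9; σ²_G = ((18−4)/6)² = 5.444
te_H = (4 + 4·8 + 12)/6 = 48/6 = 8; σ²_H = ((12−4)/6)² = 1.778

Forward pass:
ES_A = 0; EF_A = 4
ES_B = 4; EF_B = 4+7 = 11
ES_C = 4; EF_C = 4+8 = 12
ES_D = 4; EF_D = 4+15 = 19
ES_E = max(EF_A=4, EF_B=11) = 11; EF_E = 11+4 = 15
ES_F = max(EF_B=11, EF_D=19) = 19; EF_F = 19+6 = 25
ES_G = max(EF_A=4, EF_B=11) = 11; EF_G = 11+9 = 20
ES_H = max(EF_C=12, EF_E=15, EF_F=25, EF_G=20) = 25; EF_H = 25+8 = 33
Expected project duration μ = 33 days. Critical path: A → D → F → H.

Variances on critical path: σ²_A=2.778, σ²_D=1.778, σ²_F=1.000, σ²_H=1.778.
Largest is σ²_A = 2.778.

A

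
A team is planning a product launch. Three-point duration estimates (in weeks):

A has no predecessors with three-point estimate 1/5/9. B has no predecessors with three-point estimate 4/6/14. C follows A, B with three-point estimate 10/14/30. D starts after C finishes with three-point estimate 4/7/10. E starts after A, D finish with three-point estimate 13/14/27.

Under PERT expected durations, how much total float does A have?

2 weeks

te_A = (1 + 4·5 + 9)/6 = 30/6 = 5
te_B = (4 + 4·6 + 14)/6 = 42/6 = 7
te_C = (10 + 4·14 + 30)/6 = 96/6 = 16
te_D = (4 + 4·7 + 10)/6 = 42/6 = 7
te_E = (13 + 4·14 + 27)/6 = 96/6 = 16

Forward pass:
ES_A = 0; EF_A = 5
ES_B = 0; EF_B = 7
ES_C = max(EF_A=5, EF_B=7) = 7; EF_C = 7+16 = 23
ES_D = 23; EF_D = 23+7 = 30
ES_E = max(EF_A=5, EF_D=30) = 30; EF_E = 30+16 = 46
Expected project duration μ = 46 weeks. Critical path: B → C → D → E.

Backward pass:
LF_E = 46; LS_E = 46−16 = 30
LF_D = LS_E = 30; LS_D = 30−7 = 23
LF_C = LS_D = 23; LS_C = 23−16 = 7
LF_B = LS_C = 7; LS_B = 7−7 = 0
LF_A = min(LS_C=7, LS_E=30) = 7; LS_A = 7−5 = 2
Slack_A = LS_A − ES_A = 2 − 0 = 2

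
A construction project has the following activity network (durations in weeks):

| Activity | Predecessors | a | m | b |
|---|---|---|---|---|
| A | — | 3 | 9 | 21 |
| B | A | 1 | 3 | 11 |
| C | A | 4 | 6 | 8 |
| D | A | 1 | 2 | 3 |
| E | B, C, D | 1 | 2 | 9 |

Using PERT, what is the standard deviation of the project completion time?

3.35 weeks

te_A = (3 + 4·9 + 21)/6 = 60/6 = 10; σ²_A = ((21−3)/6)² = 9.000
te_B = (1 + 4·3 + 11)/6 = 24/6 = 4; σ²_B = ((11−1)/6)² = 2.778
te_C = (4 + 4·6 + 8)/6 = 36/6 = 6; σ²_C = ((8−4)/6)² = 0.444
te_D = (1 + 4·2 + 3)/6 = 12/6 = 2; σ²_D = ((3−1)/6)² = 0.111
te_E = (1 + 4·2 + 9)/6 = 18/6 = 3; σ²_E = ((9−1)/6)² = 1.778

Forward pass:
ES_A = 0; EF_A = 10
ES_B = 10; EF_B = 10+4 = 14
ES_C = 10; EF_C = 10+6 = 16
ES_D = 10; EF_D = 10+2 = 12
ES_E = max(EF_B=14, EF_C=16, EF_D=12) = 16; EF_E = 16+3 = 19
Expected project duration μ = 19 weeks. Critical path: A → C → E.

Variance along critical path = 9.000 + 0.444 + 1.778 = 11.222
σ = √11.222 = 3.350 weeks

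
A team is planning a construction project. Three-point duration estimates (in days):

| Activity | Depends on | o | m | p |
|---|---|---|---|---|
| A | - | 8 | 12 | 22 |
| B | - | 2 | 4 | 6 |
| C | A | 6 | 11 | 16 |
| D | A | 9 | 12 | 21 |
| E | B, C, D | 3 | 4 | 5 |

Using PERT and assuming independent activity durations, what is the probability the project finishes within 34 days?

0.902

te_A = (8 + 4·12 + 22)/6 = 78/6 = 13; σ²_A = ((22−8)/6)² = 5.444
te_B = (2 + 4·4 + 6)/6 = 24/6 = 4; σ²_B = ((6−2)/6)² = 0.444
te_C = (6 + 4·11 + 16)/6 = 66/6 = 11; σ²_C = ((16−6)/6)² = 2.778
te_D = (9 + 4·12 + 21)/6 = 78/6 = 13; σ²_D = ((21−9)/6)² = 4.000
te_E = (3 + 4·4 + 5)/6 = 24/6 = 4; σ²_E = ((5−3)/6)² = 0.111

Forward pass:
ES_A = 0; EF_A = 13
ES_B = 0; EF_B = 4
ES_C = 13; EF_C = 13+11 = 24
ES_D = 13; EF_D = 13+13 = 26
ES_E = max(EF_B=4, EF_C=24, EF_D=26) = 26; EF_E = 26+4 = 30
Expected project duration μ = 30 days. Critical path: A → D → E.

Variance along critical path = 5.444 + 4.000 + 0.111 = 9.556; σ = √9.556 = 3.091 days.
Z = (34 − 30) / 3.091 = 1.294
P(T ≤ 34) = Φ(1.294) ≈ 0.902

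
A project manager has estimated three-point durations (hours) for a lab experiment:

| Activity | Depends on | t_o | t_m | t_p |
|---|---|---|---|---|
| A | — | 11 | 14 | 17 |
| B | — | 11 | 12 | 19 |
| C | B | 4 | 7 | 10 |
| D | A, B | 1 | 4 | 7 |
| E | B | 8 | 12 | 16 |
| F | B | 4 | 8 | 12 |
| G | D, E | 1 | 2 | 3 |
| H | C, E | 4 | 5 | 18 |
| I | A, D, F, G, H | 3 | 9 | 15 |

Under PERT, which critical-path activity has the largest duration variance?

te_A = (11 + 4·14 + 17)/6 = 84/6 = 14; σ²_A = ((17−11)/6)² = 1.000
te_B = (11 + 4·12 + 19)/6 = 78/6 = 13; σ²_B = ((19−11)/6)² = 1.778
te_C = (4 + 4·7 + 10)/6 = 42/6 = 7; σ²_C = ((10−4)/6)² = 1.000
te_D = (1 + 4·4 + 7)/6 = 24/6 = 4; σ²_D = ((7−1)/6)² = 1.000
te_E = (8 + 4·12 + 16)/6 = 72/6 = 12; σ²_E = ((16−8)/6)² = 1.778
te_F = (4 + 4·8 + 12)/6 = 48/6 = 8; σ²_F = ((12−4)/6)² = 1.778
te_G = (1 + 4·2 + 3)/6 = 12/6 = 2; σ²_G = ((3−1)/6)² = 0.111
te_H = (4 + 4·5 + 18)/6 = 42/6 = 7; σ²_H = ((18−4)/6)² = 5.444
te_I = (3 + 4·9 + 15)/6 = 54/6 = 9; σ²_I = ((15−3)/6)² = 4.000

Forward pass:
ES_A = 0; EF_A = 14
ES_B = 0; EF_B = 13
ES_C = 13; EF_C = 13+7 = 20
ES_D = max(EF_A=14, EF_B=13) = 14; EF_D = 14+4 = 18
ES_E = 13; EF_E = 13+12 = 25
ES_F = 13; EF_F = 13+8 = 21
ES_G = max(EF_D=18, EF_E=25) = 25; EF_G = 25+2 = 27
ES_H = max(EF_C=20, EF_E=25) = 25; EF_H = 25+7 = 32
ES_I = max(EF_A=14, EF_D=18, EF_F=21, EF_G=27, EF_H=32) = 32; EF_I = 32+9 = 41
Expected project duration μ = 41 hours. Critical path: B → E → H → I.

Variances on critical path: σ²_B=1.778, σ²_E=1.778, σ²_H=5.444, σ²_I=4.000.
Largest is σ²_H = 5.444.

H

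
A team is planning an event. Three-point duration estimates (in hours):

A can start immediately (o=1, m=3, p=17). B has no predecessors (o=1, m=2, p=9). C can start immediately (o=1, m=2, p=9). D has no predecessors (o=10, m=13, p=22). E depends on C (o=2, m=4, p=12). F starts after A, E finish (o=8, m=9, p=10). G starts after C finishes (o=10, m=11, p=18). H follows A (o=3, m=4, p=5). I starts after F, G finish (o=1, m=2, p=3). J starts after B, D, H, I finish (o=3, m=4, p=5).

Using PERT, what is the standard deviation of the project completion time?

2.21 hours

te_A = (1 + 4·3 + 17)/6 = 30/6 = 5; σ²_A = ((17−1)/6)² = 7.111
te_B = (1 + 4·2 + 9)/6 = 18/6 = 3; σ²_B = ((9−1)/6)² = 1.778
te_C = (1 + 4·2 + 9)/6 = 18/6 = 3; σ²_C = ((9−1)/6)² = 1.778
te_D = (10 + 4·13 + 22)/6 = 84/6 = 14; σ²_D = ((22−10)/6)² = 4.000
te_E = (2 + 4·4 + 12)/6 = 30/6 = 5; σ²_E = ((12−2)/6)² = 2.778
te_F = (8 + 4·9 + 10)/6 = 54/6 = 9; σ²_F = ((10−8)/6)² = 0.111
te_G = (10 + 4·11 + 18)/6 = 72/6 = 12; σ²_G = ((18−10)/6)² = 1.778
te_H = (3 + 4·4 + 5)/6 = 24/6 = 4; σ²_H = ((5−3)/6)² = 0.111
te_I = (1 + 4·2 + 3)/6 = 12/6 = 2; σ²_I = ((3−1)/6)² = 0.111
te_J = (3 + 4·4 + 5)/6 = 24/6 = 4; σ²_J = ((5−3)/6)² = 0.111

Forward pass:
ES_A = 0; EF_A = 5
ES_B = 0; EF_B = 3
ES_C = 0; EF_C = 3
ES_D = 0; EF_D = 14
ES_E = 3; EF_E = 3+5 = 8
ES_F = max(EF_A=5, EF_E=8) = 8; EF_F = 8+9 = 17
ES_G = 3; EF_G = 3+12 = 15
ES_H = 5; EF_H = 5+4 = 9
ES_I = max(EF_F=17, EF_G=15) = 17; EF_I = 17+2 = 19
ES_J = max(EF_B=3, EF_D=14, EF_H=9, EF_I=19) = 19; EF_J = 19+4 = 23
Expected project duration μ = 23 hours. Critical path: C → E → F → I → J.

Variance along critical path = 1.778 + 2.778 + 0.111 + 0.111 + 0.111 = 4.889
σ = √4.889 = 2.211 hours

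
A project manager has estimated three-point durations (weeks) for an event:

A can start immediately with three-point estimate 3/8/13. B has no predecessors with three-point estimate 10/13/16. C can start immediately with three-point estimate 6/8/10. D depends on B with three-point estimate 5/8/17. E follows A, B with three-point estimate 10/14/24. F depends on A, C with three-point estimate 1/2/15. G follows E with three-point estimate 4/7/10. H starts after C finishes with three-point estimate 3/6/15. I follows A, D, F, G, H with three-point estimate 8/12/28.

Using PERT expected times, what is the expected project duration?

te_A = (3 + 4·8 + 13)/6 = 48/6 = 8
te_B = (10 + 4·13 + 16)/6 = 78/6 = 13
te_C = (6 + 4·8 + 10)/6 = 48/6 = 8
te_D = (5 + 4·8 + 17)/6 = 54/6 = 9
te_E = (10 + 4·14 + 24)/6 = 90/6 = 15
te_F = (1 + 4·2 + 15)/6 = 24/6 = 4
te_G = (4 + 4·7 + 10)/6 = 42/6 = 7
te_H = (3 + 4·6 + 15)/6 = 42/6 = 7
te_I = (8 + 4·12 + 28)/6 = 84/6 = 14

Forward pass:
ES_A = 0; EF_A = 8
ES_B = 0; EF_B = 13
ES_C = 0; EF_C = 8
ES_D = 13; EF_D = 13+9 = 22
ES_E = max(EF_A=8, EF_B=13) = 13; EF_E = 13+15 = 28
ES_F = max(EF_A=8, EF_C=8) = 8; EF_F = 8+4 = 12
ES_G = 28; EF_G = 28+7 = 35
ES_H = 8; EF_H = 8+7 = 15
ES_I = max(EF_A=8, EF_D=22, EF_F=12, EF_G=35, EF_H=15) = 35; EF_I = 35+14 = 49
Expected project duration μ = 49 weeks. Critical path: B → E → G → I.

49 weeks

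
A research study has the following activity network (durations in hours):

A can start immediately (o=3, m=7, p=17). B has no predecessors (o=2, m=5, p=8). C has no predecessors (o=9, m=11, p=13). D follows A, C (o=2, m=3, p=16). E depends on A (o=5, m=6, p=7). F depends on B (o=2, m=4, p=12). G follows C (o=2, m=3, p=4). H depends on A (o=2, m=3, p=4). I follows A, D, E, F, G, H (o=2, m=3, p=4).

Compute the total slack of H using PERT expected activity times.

te_A = (3 + 4·7 + 17)/6 = 48/6 = 8
te_B = (2 + 4·5 + 8)/6 = 30/6 = 5
te_C = (9 + 4·11 + 13)/6 = 66/6 = 11
te_D = (2 + 4·3 + 16)/6 = 30/6 = 5
te_E = (5 + 4·6 + 7)/6 = 36/6 = 6
te_F = (2 + 4·4 + 12)/6 = 30/6 = 5
te_G = (2 + 4·3 + 4)/6 = 18/6 = 3
te_H = (2 + 4·3 + 4)/6 = 18/6 = 3
te_I = (2 + 4·3 + 4)/6 = 18/6 = 3

Forward pass:
ES_A = 0; EF_A = 8
ES_B = 0; EF_B = 5
ES_C = 0; EF_C = 11
ES_D = max(EF_A=8, EF_C=11) = 11; EF_D = 11+5 = 16
ES_E = 8; EF_E = 8+6 = 14
ES_F = 5; EF_F = 5+5 = 10
ES_G = 11; EF_G = 11+3 = 14
ES_H = 8; EF_H = 8+3 = 11
ES_I = max(EF_A=8, EF_D=16, EF_E=14, EF_F=10, EF_G=14, EF_H=11) = 16; EF_I = 16+3 = 19
Expected project duration μ = 19 hours. Critical path: C → D → I.

Backward pass:
LF_I = 19; LS_I = 19−3 = 16
LF_H = LS_I = 16; LS_H = 16−3 = 13
LF_G = LS_I = 16; LS_G = 16−3 = 13
LF_F = LS_I = 16; LS_F = 16−5 = 11
LF_E = LS_I = 16; LS_E = 16−6 = 10
LF_D = LS_I = 16; LS_D = 16−5 = 11
LF_C = min(LS_D=11, LS_G=13) = 11; LS_C = 11−11 = 0
LF_B = LS_F = 11; LS_B = 11−5 = 6
LF_A = min(LS_D=11, LS_E=10, LS_H=13, LS_I=16) = 10; LS_A = 10−8 = 2
Slack_H = LS_H − ES_H = 13 − 8 = 5

5 hours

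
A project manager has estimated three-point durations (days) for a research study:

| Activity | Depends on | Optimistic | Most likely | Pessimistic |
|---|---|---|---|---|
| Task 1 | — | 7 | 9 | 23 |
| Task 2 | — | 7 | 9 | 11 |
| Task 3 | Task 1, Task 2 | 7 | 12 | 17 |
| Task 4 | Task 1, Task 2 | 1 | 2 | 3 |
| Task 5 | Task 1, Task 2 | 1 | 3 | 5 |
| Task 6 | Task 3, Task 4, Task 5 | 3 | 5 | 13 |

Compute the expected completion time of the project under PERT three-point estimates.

29 days

te_Task 1 = (7 + 4·9 + 23)/6 = 66/6 = 11
te_Task 2 = (7 + 4·9 + 11)/6 = 54/6 = 9
te_Task 3 = (7 + 4·12 + 17)/6 = 72/6 = 12
te_Task 4 = (1 + 4·2 + 3)/6 = 12/6 = 2
te_Task 5 = (1 + 4·3 + 5)/6 = 18/6 = 3
te_Task 6 = (3 + 4·5 + 13)/6 = 36/6 = 6

Forward pass:
ES_Task 1 = 0; EF_Task 1 = 11
ES_Task 2 = 0; EF_Task 2 = 9
ES_Task 3 = max(EF_Task 1=11, EF_Task 2=9) = 11; EF_Task 3 = 11+12 = 23
ES_Task 4 = max(EF_Task 1=11, EF_Task 2=9) = 11; EF_Task 4 = 11+2 = 13
ES_Task 5 = max(EF_Task 1=11, EF_Task 2=9) = 11; EF_Task 5 = 11+3 = 14
ES_Task 6 = max(EF_Task 3=23, EF_Task 4=13, EF_Task 5=14) = 23; EF_Task 6 = 23+6 = 29
Expected project duration μ = 29 days. Critical path: Task 1 → Task 3 → Task 6.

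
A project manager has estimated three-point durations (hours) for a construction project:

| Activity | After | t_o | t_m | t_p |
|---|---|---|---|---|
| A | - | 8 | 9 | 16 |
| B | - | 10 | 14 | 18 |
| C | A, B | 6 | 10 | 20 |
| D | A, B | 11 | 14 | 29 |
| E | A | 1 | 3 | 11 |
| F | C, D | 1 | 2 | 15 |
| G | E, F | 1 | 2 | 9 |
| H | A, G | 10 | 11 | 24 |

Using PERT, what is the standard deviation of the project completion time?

te_A = (8 + 4·9 + 16)/6 = 60/6 = 10; σ²_A = ((16−8)/6)² = 1.778
te_B = (10 + 4·14 + 18)/6 = 84/6 = 14; σ²_B = ((18−10)/6)² = 1.778
te_C = (6 + 4·10 + 20)/6 = 66/6 = 11; σ²_C = ((20−6)/6)² = 5.444
te_D = (11 + 4·14 + 29)/6 = 96/6 = 16; σ²_D = ((29−11)/6)² = 9.000
te_E = (1 + 4·3 + 11)/6 = 24/6 = 4; σ²_E = ((11−1)/6)² = 2.778
te_F = (1 + 4·2 + 15)/6 = 24/6 = 4; σ²_F = ((15−1)/6)² = 5.444
te_G = (1 + 4·2 + 9)/6 = 18/6 = 3; σ²_G = ((9−1)/6)² = 1.778
te_H = (10 + 4·11 + 24)/6 = 78/6 = 13; σ²_H = ((24−10)/6)² = 5.444

Forward pass:
ES_A = 0; EF_A = 10
ES_B = 0; EF_B = 14
ES_C = max(EF_A=10, EF_B=14) = 14; EF_C = 14+11 = 25
ES_D = max(EF_A=10, EF_B=14) = 14; EF_D = 14+16 = 30
ES_E = 10; EF_E = 10+4 = 14
ES_F = max(EF_C=25, EF_D=30) = 30; EF_F = 30+4 = 34
ES_G = max(EF_E=14, EF_F=34) = 34; EF_G = 34+3 = 37
ES_H = max(EF_A=10, EF_G=37) = 37; EF_H = 37+13 = 50
Expected project duration μ = 50 hours. Critical path: B → D → F → G → H.

Variance along critical path = 1.778 + 9.000 + 5.444 + 1.778 + 5.444 = 23.444
σ = √23.444 = 4.842 hours

4.84 hours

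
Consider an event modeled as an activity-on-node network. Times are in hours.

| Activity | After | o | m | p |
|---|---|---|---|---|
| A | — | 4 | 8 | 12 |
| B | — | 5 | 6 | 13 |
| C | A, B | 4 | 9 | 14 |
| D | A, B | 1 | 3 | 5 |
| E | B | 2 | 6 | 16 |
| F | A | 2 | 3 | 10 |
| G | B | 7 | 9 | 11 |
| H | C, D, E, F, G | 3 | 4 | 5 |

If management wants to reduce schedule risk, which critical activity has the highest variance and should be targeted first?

C

te_A = (4 + 4·8 + 12)/6 = 48/6 = 8; σ²_A = ((12−4)/6)² = 1.778
te_B = (5 + 4·6 + 13)/6 = 42/6 = 7; σ²_B = ((13−5)/6)² = 1.778
te_C = (4 + 4·9 + 14)/6 = 54/6 = 9; σ²_C = ((14−4)/6)² = 2.778
te_D = (1 + 4·3 + 5)/6 = 18/6 = 3; σ²_D = ((5−1)/6)² = 0.444
te_E = (2 + 4·6 + 16)/6 = 42/6 = 7; σ²_E = ((16−2)/6)² = 5.444
te_F = (2 + 4·3 + 10)/6 = 24/6 = 4; σ²_F = ((10−2)/6)² = 1.778
te_G = (7 + 4·9 + 11)/6 = 54/6 = 9; σ²_G = ((11−7)/6)² = 0.444
te_H = (3 + 4·4 + 5)/6 = 24/6 = 4; σ²_H = ((5−3)/6)² = 0.111

Forward pass:
ES_A = 0; EF_A = 8
ES_B = 0; EF_B = 7
ES_C = max(EF_A=8, EF_B=7) = 8; EF_C = 8+9 = 17
ES_D = max(EF_A=8, EF_B=7) = 8; EF_D = 8+3 = 11
ES_E = 7; EF_E = 7+7 = 14
ES_F = 8; EF_F = 8+4 = 12
ES_G = 7; EF_G = 7+9 = 16
ES_H = max(EF_C=17, EF_D=11, EF_E=14, EF_F=12, EF_G=16) = 17; EF_H = 17+4 = 21
Expected project duration μ = 21 hours. Critical path: A → C → H.

Variances on critical path: σ²_A=1.778, σ²_C=2.778, σ²_H=0.111.
Largest is σ²_C = 2.778.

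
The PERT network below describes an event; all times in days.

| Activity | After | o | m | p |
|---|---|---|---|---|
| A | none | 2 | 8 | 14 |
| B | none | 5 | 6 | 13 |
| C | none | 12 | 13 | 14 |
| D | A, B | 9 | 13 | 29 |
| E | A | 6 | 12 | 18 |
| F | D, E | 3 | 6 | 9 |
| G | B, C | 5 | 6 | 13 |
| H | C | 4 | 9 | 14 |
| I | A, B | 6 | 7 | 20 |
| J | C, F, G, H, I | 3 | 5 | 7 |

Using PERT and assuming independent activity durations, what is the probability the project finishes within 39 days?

te_A = (2 + 4·8 + 14)/6 = 48/6 = 8; σ²_A = ((14−2)/6)² = 4.000
te_B = (5 + 4·6 + 13)/6 = 42/6 = 7; σ²_B = ((13−5)/6)² = 1.778
te_C = (12 + 4·13 + 14)/6 = 78/6 = 13; σ²_C = ((14−12)/6)² = 0.111
te_D = (9 + 4·13 + 29)/6 = 90/6 = 15; σ²_D = ((29−9)/6)² = 11.111
te_E = (6 + 4·12 + 18)/6 = 72/6 = 12; σ²_E = ((18−6)/6)² = 4.000
te_F = (3 + 4·6 + 9)/6 = 36/6 = 6; σ²_F = ((9−3)/6)² = 1.000
te_G = (5 + 4·6 + 13)/6 = 42/6 = 7; σ²_G = ((13−5)/6)² = 1.778
te_H = (4 + 4·9 + 14)/6 = 54/6 = 9; σ²_H = ((14−4)/6)² = 2.778
te_I = (6 + 4·7 + 20)/6 = 54/6 = 9; σ²_I = ((20−6)/6)² = 5.444
te_J = (3 + 4·5 + 7)/6 = 30/6 = 5; σ²_J = ((7−3)/6)² = 0.444

Forward pass:
ES_A = 0; EF_A = 8
ES_B = 0; EF_B = 7
ES_C = 0; EF_C = 13
ES_D = max(EF_A=8, EF_B=7) = 8; EF_D = 8+15 = 23
ES_E = 8; EF_E = 8+12 = 20
ES_F = max(EF_D=23, EF_E=20) = 23; EF_F = 23+6 = 29
ES_G = max(EF_B=7, EF_C=13) = 13; EF_G = 13+7 = 20
ES_H = 13; EF_H = 13+9 = 22
ES_I = max(EF_A=8, EF_B=7) = 8; EF_I = 8+9 = 17
ES_J = max(EF_C=13, EF_F=29, EF_G=20, EF_H=22, EF_I=17) = 29; EF_J = 29+5 = 34
Expected project duration μ = 34 days. Critical path: A → D → F → J.

Variance along critical path = 4.000 + 11.111 + 1.000 + 0.444 = 16.556; σ = √16.556 = 4.069 days.
Z = (39 − 34) / 4.069 = 1.229
P(T ≤ 39) = Φ(1.229) ≈ 0.890

0.890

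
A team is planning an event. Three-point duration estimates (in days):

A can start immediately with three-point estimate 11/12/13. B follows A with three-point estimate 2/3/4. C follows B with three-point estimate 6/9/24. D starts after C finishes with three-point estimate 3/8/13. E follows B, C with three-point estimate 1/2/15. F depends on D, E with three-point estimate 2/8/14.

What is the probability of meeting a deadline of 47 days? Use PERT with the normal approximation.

0.894

te_A = (11 + 4·12 + 13)/6 = 72/6 = 12; σ²_A = ((13−11)/6)² = 0.111
te_B = (2 + 4·3 + 4)/6 = 18/6 = 3; σ²_B = ((4−2)/6)² = 0.111
te_C = (6 + 4·9 + 24)/6 = 66/6 = 11; σ²_C = ((24−6)/6)² = 9.000
te_D = (3 + 4·8 + 13)/6 = 48/6 = 8; σ²_D = ((13−3)/6)² = 2.778
te_E = (1 + 4·2 + 15)/6 = 24/6 = 4; σ²_E = ((15−1)/6)² = 5.444
te_F = (2 + 4·8 + 14)/6 = 48/6 = 8; σ²_F = ((14−2)/6)² = 4.000

Forward pass:
ES_A = 0; EF_A = 12
ES_B = 12; EF_B = 12+3 = 15
ES_C = 15; EF_C = 15+11 = 26
ES_D = 26; EF_D = 26+8 = 34
ES_E = max(EF_B=15, EF_C=26) = 26; EF_E = 26+4 = 30
ES_F = max(EF_D=34, EF_E=30) = 34; EF_F = 34+8 = 42
Expected project duration μ = 42 days. Critical path: A → B → C → D → F.

Variance along critical path = 0.111 + 0.111 + 9.000 + 2.778 + 4.000 = 16.000; σ = √16.000 = 4.000 days.
Z = (47 − 42) / 4.000 = 1.250
P(T ≤ 47) = Φ(1.250) ≈ 0.894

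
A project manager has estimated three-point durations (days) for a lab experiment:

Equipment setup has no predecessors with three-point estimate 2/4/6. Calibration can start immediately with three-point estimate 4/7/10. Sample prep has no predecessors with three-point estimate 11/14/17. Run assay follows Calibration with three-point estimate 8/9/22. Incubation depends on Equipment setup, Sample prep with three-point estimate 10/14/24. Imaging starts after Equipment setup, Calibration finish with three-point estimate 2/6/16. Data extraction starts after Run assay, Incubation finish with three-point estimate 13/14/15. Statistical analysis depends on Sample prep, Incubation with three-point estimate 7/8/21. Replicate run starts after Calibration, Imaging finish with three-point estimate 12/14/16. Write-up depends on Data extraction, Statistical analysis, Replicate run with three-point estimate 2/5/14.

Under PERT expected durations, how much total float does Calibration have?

te_Equipment setup = (2 + 4·4 + 6)/6 = 24/6 = 4
te_Calibration = (4 + 4·7 + 10)/6 = 42/6 = 7
te_Sample prep = (11 + 4·14 + 17)/6 = 84/6 = 14
te_Run assay = (8 + 4·9 + 22)/6 = 66/6 = 11
te_Incubation = (10 + 4·14 + 24)/6 = 90/6 = 15
te_Imaging = (2 + 4·6 + 16)/6 = 42/6 = 7
te_Data extraction = (13 + 4·14 + 15)/6 = 84/6 = 14
te_Statistical analysis = (7 + 4·8 + 21)/6 = 60/6 = 10
te_Replicate run = (12 + 4·14 + 16)/6 = 84/6 = 14
te_Write-up = (2 + 4·5 + 14)/6 = 36/6 = 6

Forward pass:
ES_Equipment setup = 0; EF_Equipment setup = 4
ES_Calibration = 0; EF_Calibration = 7
ES_Sample prep = 0; EF_Sample prep = 14
ES_Run assay = 7; EF_Run assay = 7+11 = 18
ES_Incubation = max(EF_Equipment setup=4, EF_Sample prep=14) = 14; EF_Incubation = 14+15 = 29
ES_Imaging = max(EF_Equipment setup=4, EF_Calibration=7) = 7; EF_Imaging = 7+7 = 14
ES_Data extraction = max(EF_Run assay=18, EF_Incubation=29) = 29; EF_Data extraction = 29+14 = 43
ES_Statistical analysis = max(EF_Sample prep=14, EF_Incubation=29) = 29; EF_Statistical analysis = 29+10 = 39
ES_Replicate run = max(EF_Calibration=7, EF_Imaging=14) = 14; EF_Replicate run = 14+14 = 28
ES_Write-up = max(EF_Data extraction=43, EF_Statistical analysis=39, EF_Replicate run=28) = 43; EF_Write-up = 43+6 = 49
Expected project duration μ = 49 days. Critical path: Sample prep → Incubation → Data extraction → Write-up.

Backward pass:
LF_Write-up = 49; LS_Write-up = 49−6 = 43
LF_Replicate run = LS_Write-up = 43; LS_Replicate run = 43−14 = 29
LF_Statistical analysis = LS_Write-up = 43; LS_Statistical analysis = 43−10 = 33
LF_Data extraction = LS_Write-up = 43; LS_Data extraction = 43−14 = 29
LF_Imaging = LS_Replicate run = 29; LS_Imaging = 29−7 = 22
LF_Incubation = min(LS_Data extraction=29, LS_Statistical analysis=33) = 29; LS_Incubation = 29−15 = 14
LF_Run assay = LS_Data extraction = 29; LS_Run assay = 29−11 = 18
LF_Sample prep = min(LS_Incubation=14, LS_Statistical analysis=33) = 14; LS_Sample prep = 14−14 = 0
LF_Calibration = min(LS_Run assay=18, LS_Imaging=22, LS_Replicate run=29) = 18; LS_Calibration = 18−7 = 11
LF_Equipment setup = min(LS_Incubation=14, LS_Imaging=22) = 14; LS_Equipment setup = 14−4 = 10
Slack_Calibration = LS_Calibration − ES_Calibration = 11 − 0 = 11

11 days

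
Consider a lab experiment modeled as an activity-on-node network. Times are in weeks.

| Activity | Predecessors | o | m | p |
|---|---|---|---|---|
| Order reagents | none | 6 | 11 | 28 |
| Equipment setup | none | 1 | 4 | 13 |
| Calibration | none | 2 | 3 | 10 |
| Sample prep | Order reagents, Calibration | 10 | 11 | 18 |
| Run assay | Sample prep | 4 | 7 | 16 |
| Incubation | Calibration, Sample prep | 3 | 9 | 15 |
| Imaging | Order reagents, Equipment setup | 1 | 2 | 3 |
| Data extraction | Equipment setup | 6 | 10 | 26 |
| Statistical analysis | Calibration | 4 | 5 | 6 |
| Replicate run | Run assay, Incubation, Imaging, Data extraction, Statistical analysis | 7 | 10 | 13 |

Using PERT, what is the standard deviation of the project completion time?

4.50 weeks

te_Order reagents = (6 + 4·11 + 28)/6 = 78/6 = 13; σ²_Order reagents = ((28−6)/6)² = 13.444
te_Equipment setup = (1 + 4·4 + 13)/6 = 30/6 = 5; σ²_Equipment setup = ((13−1)/6)² = 4.000
te_Calibration = (2 + 4·3 + 10)/6 = 24/6 = 4; σ²_Calibration = ((10−2)/6)² = 1.778
te_Sample prep = (10 + 4·11 + 18)/6 = 72/6 = 12; σ²_Sample prep = ((18−10)/6)² = 1.778
te_Run assay = (4 + 4·7 + 16)/6 = 48/6 = 8; σ²_Run assay = ((16−4)/6)² = 4.000
te_Incubation = (3 + 4·9 + 15)/6 = 54/6 = 9; σ²_Incubation = ((15−3)/6)² = 4.000
te_Imaging = (1 + 4·2 + 3)/6 = 12/6 = 2; σ²_Imaging = ((3−1)/6)² = 0.111
te_Data extraction = (6 + 4·10 + 26)/6 = 72/6 = 12; σ²_Data extraction = ((26−6)/6)² = 11.111
te_Statistical analysis = (4 + 4·5 + 6)/6 = 30/6 = 5; σ²_Statistical analysis = ((6−4)/6)² = 0.111
te_Replicate run = (7 + 4·10 + 13)/6 = 60/6 = 10; σ²_Replicate run = ((13−7)/6)² = 1.000

Forward pass:
ES_Order reagents = 0; EF_Order reagents = 13
ES_Equipment setup = 0; EF_Equipment setup = 5
ES_Calibration = 0; EF_Calibration = 4
ES_Sample prep = max(EF_Order reagents=13, EF_Calibration=4) = 13; EF_Sample prep = 13+12 = 25
ES_Run assay = 25; EF_Run assay = 25+8 = 33
ES_Incubation = max(EF_Calibration=4, EF_Sample prep=25) = 25; EF_Incubation = 25+9 = 34
ES_Imaging = max(EF_Order reagents=13, EF_Equipment setup=5) = 13; EF_Imaging = 13+2 = 15
ES_Data extraction = 5; EF_Data extraction = 5+12 = 17
ES_Statistical analysis = 4; EF_Statistical analysis = 4+5 = 9
ES_Replicate run = max(EF_Run assay=33, EF_Incubation=34, EF_Imaging=15, EF_Data extraction=17, EF_Statistical analysis=9) = 34; EF_Replicate run = 34+10 = 44
Expected project duration μ = 44 weeks. Critical path: Order reagents → Sample prep → Incubation → Replicate run.

Variance along critical path = 13.444 + 1.778 + 4.000 + 1.000 = 20.222
σ = √20.222 = 4.497 weeks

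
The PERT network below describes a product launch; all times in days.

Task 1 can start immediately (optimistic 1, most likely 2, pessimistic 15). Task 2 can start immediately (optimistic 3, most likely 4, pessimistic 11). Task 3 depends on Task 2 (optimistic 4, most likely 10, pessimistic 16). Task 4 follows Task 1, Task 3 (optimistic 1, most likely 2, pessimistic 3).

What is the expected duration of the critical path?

17 days

te_Task 1 = (1 + 4·2 + 15)/6 = 24/6 = 4
te_Task 2 = (3 + 4·4 + 11)/6 = 30/6 = 5
te_Task 3 = (4 + 4·10 + 16)/6 = 60/6 = 10
te_Task 4 = (1 + 4·2 + 3)/6 = 12/6 = 2

Forward pass:
ES_Task 1 = 0; EF_Task 1 = 4
ES_Task 2 = 0; EF_Task 2 = 5
ES_Task 3 = 5; EF_Task 3 = 5+10 = 15
ES_Task 4 = max(EF_Task 1=4, EF_Task 3=15) = 15; EF_Task 4 = 15+2 = 17
Expected project duration μ = 17 days. Critical path: Task 2 → Task 3 → Task 4.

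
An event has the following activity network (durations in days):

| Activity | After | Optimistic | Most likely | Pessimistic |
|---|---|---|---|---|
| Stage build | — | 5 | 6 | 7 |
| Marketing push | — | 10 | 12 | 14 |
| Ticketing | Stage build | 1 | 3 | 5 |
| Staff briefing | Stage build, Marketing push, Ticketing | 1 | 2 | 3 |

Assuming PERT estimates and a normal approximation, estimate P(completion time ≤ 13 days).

te_Stage build = (5 + 4·6 + 7)/6 = 36/6 = 6; σ²_Stage build = ((7−5)/6)² = 0.111
te_Marketing push = (10 + 4·12 + 14)/6 = 72/6 = 12; σ²_Marketing push = ((14−10)/6)² = 0.444
te_Ticketing = (1 + 4·3 + 5)/6 = 18/6 = 3; σ²_Ticketing = ((5−1)/6)² = 0.444
te_Staff briefing = (1 + 4·2 + 3)/6 = 12/6 = 2; σ²_Staff briefing = ((3−1)/6)² = 0.111

Forward pass:
ES_Stage build = 0; EF_Stage build = 6
ES_Marketing push = 0; EF_Marketing push = 12
ES_Ticketing = 6; EF_Ticketing = 6+3 = 9
ES_Staff briefing = max(EF_Stage build=6, EF_Marketing push=12, EF_Ticketing=9) = 12; EF_Staff briefing = 12+2 = 14
Expected project duration μ = 14 days. Critical path: Marketing push → Staff briefing.

Variance along critical path = 0.444 + 0.111 = 0.556; σ = √0.556 = 0.745 days.
Z = (13 − 14) / 0.745 = -1.342
P(T ≤ 13) = Φ(-1.342) ≈ 0.090

0.090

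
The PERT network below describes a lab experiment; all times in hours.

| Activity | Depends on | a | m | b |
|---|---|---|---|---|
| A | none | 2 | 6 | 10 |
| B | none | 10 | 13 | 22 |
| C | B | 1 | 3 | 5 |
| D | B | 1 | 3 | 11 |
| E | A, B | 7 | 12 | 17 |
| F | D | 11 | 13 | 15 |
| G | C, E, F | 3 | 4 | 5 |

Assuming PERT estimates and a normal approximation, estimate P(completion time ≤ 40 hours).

0.968

te_A = (2 + 4·6 + 10)/6 = 36/6 = 6; σ²_A = ((10−2)/6)² = 1.778
te_B = (10 + 4·13 + 22)/6 = 84/6 = 14; σ²_B = ((22−10)/6)² = 4.000
te_C = (1 + 4·3 + 5)/6 = 18/6 = 3; σ²_C = ((5−1)/6)² = 0.444
te_D = (1 + 4·3 + 11)/6 = 24/6 = 4; σ²_D = ((11−1)/6)² = 2.778
te_E = (7 + 4·12 + 17)/6 = 72/6 = 12; σ²_E = ((17−7)/6)² = 2.778
te_F = (11 + 4·13 + 15)/6 = 78/6 = 13; σ²_F = ((15−11)/6)² = 0.444
te_G = (3 + 4·4 + 5)/6 = 24/6 = 4; σ²_G = ((5−3)/6)² = 0.111

Forward pass:
ES_A = 0; EF_A = 6
ES_B = 0; EF_B = 14
ES_C = 14; EF_C = 14+3 = 17
ES_D = 14; EF_D = 14+4 = 18
ES_E = max(EF_A=6, EF_B=14) = 14; EF_E = 14+12 = 26
ES_F = 18; EF_F = 18+13 = 31
ES_G = max(EF_C=17, EF_E=26, EF_F=31) = 31; EF_G = 31+4 = 35
Expected project duration μ = 35 hours. Critical path: B → D → F → G.

Variance along critical path = 4.000 + 2.778 + 0.444 + 0.111 = 7.333; σ = √7.333 = 2.708 hours.
Z = (40 − 35) / 2.708 = 1.846
P(T ≤ 40) = Φ(1.846) ≈ 0.968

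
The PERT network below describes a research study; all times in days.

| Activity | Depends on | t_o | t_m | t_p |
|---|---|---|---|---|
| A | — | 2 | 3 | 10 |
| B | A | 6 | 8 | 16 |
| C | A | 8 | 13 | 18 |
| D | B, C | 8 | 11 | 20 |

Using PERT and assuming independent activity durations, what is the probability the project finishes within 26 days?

te_A = (2 + 4·3 + 10)/6 = 24/6 = 4; σ²_A = ((10−2)/6)² = 1.778
te_B = (6 + 4·8 + 16)/6 = 54/6 = 9; σ²_B = ((16−6)/6)² = 2.778
te_C = (8 + 4·13 + 18)/6 = 78/6 = 13; σ²_C = ((18−8)/6)² = 2.778
te_D = (8 + 4·11 + 20)/6 = 72/6 = 12; σ²_D = ((20−8)/6)² = 4.000

Forward pass:
ES_A = 0; EF_A = 4
ES_B = 4; EF_B = 4+9 = 13
ES_C = 4; EF_C = 4+13 = 17
ES_D = max(EF_B=13, EF_C=17) = 17; EF_D = 17+12 = 29
Expected project duration μ = 29 days. Critical path: A → C → D.

Variance along critical path = 1.778 + 2.778 + 4.000 = 8.556; σ = √8.556 = 2.925 days.
Z = (26 − 29) / 2.925 = -1.026
P(T ≤ 26) = Φ(-1.026) ≈ 0.153

0.153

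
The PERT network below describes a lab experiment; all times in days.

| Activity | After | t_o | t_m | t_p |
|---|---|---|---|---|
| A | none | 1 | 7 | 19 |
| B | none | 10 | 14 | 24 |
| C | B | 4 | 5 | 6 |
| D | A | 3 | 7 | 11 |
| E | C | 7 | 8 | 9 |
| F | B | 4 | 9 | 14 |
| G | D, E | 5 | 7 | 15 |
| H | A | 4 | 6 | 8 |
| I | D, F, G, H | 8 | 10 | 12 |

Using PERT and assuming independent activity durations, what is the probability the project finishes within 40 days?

0.022

te_A = (1 + 4·7 + 19)/6 = 48/6 = 8; σ²_A = ((19−1)/6)² = 9.000
te_B = (10 + 4·14 + 24)/6 = 90/6 = 15; σ²_B = ((24−10)/6)² = 5.444
te_C = (4 + 4·5 + 6)/6 = 30/6 = 5; σ²_C = ((6−4)/6)² = 0.111
te_D = (3 + 4·7 + 11)/6 = 42/6 = 7; σ²_D = ((11−3)/6)² = 1.778
te_E = (7 + 4·8 + 9)/6 = 48/6 = 8; σ²_E = ((9−7)/6)² = 0.111
te_F = (4 + 4·9 + 14)/6 = 54/6 = 9; σ²_F = ((14−4)/6)² = 2.778
te_G = (5 + 4·7 + 15)/6 = 48/6 = 8; σ²_G = ((15−5)/6)² = 2.778
te_H = (4 + 4·6 + 8)/6 = 36/6 = 6; σ²_H = ((8−4)/6)² = 0.444
te_I = (8 + 4·10 + 12)/6 = 60/6 = 10; σ²_I = ((12−8)/6)² = 0.444

Forward pass:
ES_A = 0; EF_A = 8
ES_B = 0; EF_B = 15
ES_C = 15; EF_C = 15+5 = 20
ES_D = 8; EF_D = 8+7 = 15
ES_E = 20; EF_E = 20+8 = 28
ES_F = 15; EF_F = 15+9 = 24
ES_G = max(EF_D=15, EF_E=28) = 28; EF_G = 28+8 = 36
ES_H = 8; EF_H = 8+6 = 14
ES_I = max(EF_D=15, EF_F=24, EF_G=36, EF_H=14) = 36; EF_I = 36+10 = 46
Expected project duration μ = 46 days. Critical path: B → C → E → G → I.

Variance along critical path = 5.444 + 0.111 + 0.111 + 2.778 + 0.444 = 8.889; σ = √8.889 = 2.981 days.
Z = (40 − 46) / 2.981 = -2.012
P(T ≤ 40) = Φ(-2.012) ≈ 0.022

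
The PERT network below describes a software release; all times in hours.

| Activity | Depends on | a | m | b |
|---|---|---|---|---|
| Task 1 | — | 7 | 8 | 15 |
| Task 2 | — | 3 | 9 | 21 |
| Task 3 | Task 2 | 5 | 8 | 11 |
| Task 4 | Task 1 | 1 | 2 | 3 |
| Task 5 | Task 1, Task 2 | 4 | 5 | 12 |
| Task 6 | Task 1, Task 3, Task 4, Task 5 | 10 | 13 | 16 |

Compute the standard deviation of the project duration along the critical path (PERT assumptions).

3.32 hours

te_Task 1 = (7 + 4·8 + 15)/6 = 54/6 = 9; σ²_Task 1 = ((15−7)/6)² = 1.778
te_Task 2 = (3 + 4·9 + 21)/6 = 60/6 = 10; σ²_Task 2 = ((21−3)/6)² = 9.000
te_Task 3 = (5 + 4·8 + 11)/6 = 48/6 = 8; σ²_Task 3 = ((11−5)/6)² = 1.000
te_Task 4 = (1 + 4·2 + 3)/6 = 12/6 = 2; σ²_Task 4 = ((3−1)/6)² = 0.111
te_Task 5 = (4 + 4·5 + 12)/6 = 36/6 = 6; σ²_Task 5 = ((12−4)/6)² = 1.778
te_Task 6 = (10 + 4·13 + 16)/6 = 78/6 = 13; σ²_Task 6 = ((16−10)/6)² = 1.000

Forward pass:
ES_Task 1 = 0; EF_Task 1 = 9
ES_Task 2 = 0; EF_Task 2 = 10
ES_Task 3 = 10; EF_Task 3 = 10+8 = 18
ES_Task 4 = 9; EF_Task 4 = 9+2 = 11
ES_Task 5 = max(EF_Task 1=9, EF_Task 2=10) = 10; EF_Task 5 = 10+6 = 16
ES_Task 6 = max(EF_Task 1=9, EF_Task 3=18, EF_Task 4=11, EF_Task 5=16) = 18; EF_Task 6 = 18+13 = 31
Expected project duration μ = 31 hours. Critical path: Task 2 → Task 3 → Task 6.

Variance along critical path = 9.000 + 1.000 + 1.000 = 11.000
σ = √11.000 = 3.317 hours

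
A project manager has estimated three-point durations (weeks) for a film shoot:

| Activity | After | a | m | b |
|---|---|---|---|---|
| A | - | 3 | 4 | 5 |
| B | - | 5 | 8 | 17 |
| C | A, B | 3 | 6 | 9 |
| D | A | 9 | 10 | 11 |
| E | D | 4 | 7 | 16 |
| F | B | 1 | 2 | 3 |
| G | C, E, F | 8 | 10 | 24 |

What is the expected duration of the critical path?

34 weeks

te_A = (3 + 4·4 + 5)/6 = 24/6 = 4
te_B = (5 + 4·8 + 17)/6 = 54/6 = 9
te_C = (3 + 4·6 + 9)/6 = 36/6 = 6
te_D = (9 + 4·10 + 11)/6 = 60/6 = 10
te_E = (4 + 4·7 + 16)/6 = 48/6 = 8
te_F = (1 + 4·2 + 3)/6 = 12/6 = 2
te_G = (8 + 4·10 + 24)/6 = 72/6 = 12

Forward pass:
ES_A = 0; EF_A = 4
ES_B = 0; EF_B = 9
ES_C = max(EF_A=4, EF_B=9) = 9; EF_C = 9+6 = 15
ES_D = 4; EF_D = 4+10 = 14
ES_E = 14; EF_E = 14+8 = 22
ES_F = 9; EF_F = 9+2 = 11
ES_G = max(EF_C=15, EF_E=22, EF_F=11) = 22; EF_G = 22+12 = 34
Expected project duration μ = 34 weeks. Critical path: A → D → E → G.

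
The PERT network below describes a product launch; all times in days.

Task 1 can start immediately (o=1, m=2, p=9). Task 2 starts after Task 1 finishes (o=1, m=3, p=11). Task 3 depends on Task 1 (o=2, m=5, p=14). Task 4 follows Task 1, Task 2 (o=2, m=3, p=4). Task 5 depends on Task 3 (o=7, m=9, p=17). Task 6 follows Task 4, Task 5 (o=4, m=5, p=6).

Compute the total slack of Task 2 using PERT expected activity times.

te_Task 1 = (1 + 4·2 + 9)/6 = 18/6 = 3
te_Task 2 = (1 + 4·3 + 11)/6 = 24/6 = 4
te_Task 3 = (2 + 4·5 + 14)/6 = 36/6 = 6
te_Task 4 = (2 + 4·3 + 4)/6 = 18/6 = 3
te_Task 5 = (7 + 4·9 + 17)/6 = 60/6 = 10
te_Task 6 = (4 + 4·5 + 6)/6 = 30/6 = 5

Forward pass:
ES_Task 1 = 0; EF_Task 1 = 3
ES_Task 2 = 3; EF_Task 2 = 3+4 = 7
ES_Task 3 = 3; EF_Task 3 = 3+6 = 9
ES_Task 4 = max(EF_Task 1=3, EF_Task 2=7) = 7; EF_Task 4 = 7+3 = 10
ES_Task 5 = 9; EF_Task 5 = 9+10 = 19
ES_Task 6 = max(EF_Task 4=10, EF_Task 5=19) = 19; EF_Task 6 = 19+5 = 24
Expected project duration μ = 24 days. Critical path: Task 1 → Task 3 → Task 5 → Task 6.

Backward pass:
LF_Task 6 = 24; LS_Task 6 = 24−5 = 19
LF_Task 5 = LS_Task 6 = 19; LS_Task 5 = 19−10 = 9
LF_Task 4 = LS_Task 6 = 19; LS_Task 4 = 19−3 = 16
LF_Task 3 = LS_Task 5 = 9; LS_Task 3 = 9−6 = 3
LF_Task 2 = LS_Task 4 = 16; LS_Task 2 = 16−4 = 12
LF_Task 1 = min(LS_Task 2=12, LS_Task 3=3, LS_Task 4=16) = 3; LS_Task 1 = 3−3 = 0
Slack_Task 2 = LS_Task 2 − ES_Task 2 = 12 − 3 = 9

9 days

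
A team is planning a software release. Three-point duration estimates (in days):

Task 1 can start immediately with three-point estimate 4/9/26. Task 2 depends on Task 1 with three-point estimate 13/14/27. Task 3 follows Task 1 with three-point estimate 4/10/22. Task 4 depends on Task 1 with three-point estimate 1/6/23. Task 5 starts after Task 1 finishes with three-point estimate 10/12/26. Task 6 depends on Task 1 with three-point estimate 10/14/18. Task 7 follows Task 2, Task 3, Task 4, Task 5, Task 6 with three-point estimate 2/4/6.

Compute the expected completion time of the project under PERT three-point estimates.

te_Task 1 = (4 + 4·9 + 26)/6 = 66/6 = 11
te_Task 2 = (13 + 4·14 + 27)/6 = 96/6 = 16
te_Task 3 = (4 + 4·10 + 22)/6 = 66/6 = 11
te_Task 4 = (1 + 4·6 + 23)/6 = 48/6 = 8
te_Task 5 = (10 + 4·12 + 26)/6 = 84/6 = 14
te_Task 6 = (10 + 4·14 + 18)/6 = 84/6 = 14
te_Task 7 = (2 + 4·4 + 6)/6 = 24/6 = 4

Forward pass:
ES_Task 1 = 0; EF_Task 1 = 11
ES_Task 2 = 11; EF_Task 2 = 11+16 = 27
ES_Task 3 = 11; EF_Task 3 = 11+11 = 22
ES_Task 4 = 11; EF_Task 4 = 11+8 = 19
ES_Task 5 = 11; EF_Task 5 = 11+14 = 25
ES_Task 6 = 11; EF_Task 6 = 11+14 = 25
ES_Task 7 = max(EF_Task 2=27, EF_Task 3=22, EF_Task 4=19, EF_Task 5=25, EF_Task 6=25) = 27; EF_Task 7 = 27+4 = 31
Expected project duration μ = 31 days. Critical path: Task 1 → Task 2 → Task 7.

31 days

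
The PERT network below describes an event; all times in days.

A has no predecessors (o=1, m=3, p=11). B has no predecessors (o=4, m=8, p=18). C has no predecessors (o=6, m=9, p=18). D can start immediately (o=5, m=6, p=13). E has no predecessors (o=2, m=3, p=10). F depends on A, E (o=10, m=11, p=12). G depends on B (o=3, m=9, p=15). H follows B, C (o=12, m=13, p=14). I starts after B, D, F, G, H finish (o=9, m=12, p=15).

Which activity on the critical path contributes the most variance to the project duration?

C

te_A = (1 + 4·3 + 11)/6 = 24/6 = 4; σ²_A = ((11−1)/6)² = 2.778
te_B = (4 + 4·8 + 18)/6 = 54/6 = 9; σ²_B = ((18−4)/6)² = 5.444
te_C = (6 + 4·9 + 18)/6 = 60/6 = 10; σ²_C = ((18−6)/6)² = 4.000
te_D = (5 + 4·6 + 13)/6 = 42/6 = 7; σ²_D = ((13−5)/6)² = 1.778
te_E = (2 + 4·3 + 10)/6 = 24/6 = 4; σ²_E = ((10−2)/6)² = 1.778
te_F = (10 + 4·11 + 12)/6 = 66/6 = 11; σ²_F = ((12−10)/6)² = 0.111
te_G = (3 + 4·9 + 15)/6 = 54/6 = 9; σ²_G = ((15−3)/6)² = 4.000
te_H = (12 + 4·13 + 14)/6 = 78/6 = 13; σ²_H = ((14−12)/6)² = 0.111
te_I = (9 + 4·12 + 15)/6 = 72/6 = 12; σ²_I = ((15−9)/6)² = 1.000

Forward pass:
ES_A = 0; EF_A = 4
ES_B = 0; EF_B = 9
ES_C = 0; EF_C = 10
ES_D = 0; EF_D = 7
ES_E = 0; EF_E = 4
ES_F = max(EF_A=4, EF_E=4) = 4; EF_F = 4+11 = 15
ES_G = 9; EF_G = 9+9 = 18
ES_H = max(EF_B=9, EF_C=10) = 10; EF_H = 10+13 = 23
ES_I = max(EF_B=9, EF_D=7, EF_F=15, EF_G=18, EF_H=23) = 23; EF_I = 23+12 = 35
Expected project duration μ = 35 days. Critical path: C → H → I.

Variances on critical path: σ²_C=4.000, σ²_H=0.111, σ²_I=1.000.
Largest is σ²_C = 4.000.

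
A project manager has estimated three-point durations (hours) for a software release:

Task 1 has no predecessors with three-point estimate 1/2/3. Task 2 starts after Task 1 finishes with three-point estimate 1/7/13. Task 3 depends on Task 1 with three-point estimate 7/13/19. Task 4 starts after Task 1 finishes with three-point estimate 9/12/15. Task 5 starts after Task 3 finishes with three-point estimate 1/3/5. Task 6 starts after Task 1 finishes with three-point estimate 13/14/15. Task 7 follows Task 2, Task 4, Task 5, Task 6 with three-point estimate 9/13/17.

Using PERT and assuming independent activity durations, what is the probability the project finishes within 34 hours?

0.883

te_Task 1 = (1 + 4·2 + 3)/6 = 12/6 = 2; σ²_Task 1 = ((3−1)/6)² = 0.111
te_Task 2 = (1 + 4·7 + 13)/6 = 42/6 = 7; σ²_Task 2 = ((13−1)/6)² = 4.000
te_Task 3 = (7 + 4·13 + 19)/6 = 78/6 = 13; σ²_Task 3 = ((19−7)/6)² = 4.000
te_Task 4 = (9 + 4·12 + 15)/6 = 72/6 = 12; σ²_Task 4 = ((15−9)/6)² = 1.000
te_Task 5 = (1 + 4·3 + 5)/6 = 18/6 = 3; σ²_Task 5 = ((5−1)/6)² = 0.444
te_Task 6 = (13 + 4·14 + 15)/6 = 84/6 = 14; σ²_Task 6 = ((15−13)/6)² = 0.111
te_Task 7 = (9 + 4·13 + 17)/6 = 78/6 = 13; σ²_Task 7 = ((17−9)/6)² = 1.778

Forward pass:
ES_Task 1 = 0; EF_Task 1 = 2
ES_Task 2 = 2; EF_Task 2 = 2+7 = 9
ES_Task 3 = 2; EF_Task 3 = 2+13 = 15
ES_Task 4 = 2; EF_Task 4 = 2+12 = 14
ES_Task 5 = 15; EF_Task 5 = 15+3 = 18
ES_Task 6 = 2; EF_Task 6 = 2+14 = 16
ES_Task 7 = max(EF_Task 2=9, EF_Task 4=14, EF_Task 5=18, EF_Task 6=16) = 18; EF_Task 7 = 18+13 = 31
Expected project duration μ = 31 hours. Critical path: Task 1 → Task 3 → Task 5 → Task 7.

Variance along critical path = 0.111 + 4.000 + 0.444 + 1.778 = 6.333; σ = √6.333 = 2.517 hours.
Z = (34 − 31) / 2.517 = 1.192
P(T ≤ 34) = Φ(1.192) ≈ 0.883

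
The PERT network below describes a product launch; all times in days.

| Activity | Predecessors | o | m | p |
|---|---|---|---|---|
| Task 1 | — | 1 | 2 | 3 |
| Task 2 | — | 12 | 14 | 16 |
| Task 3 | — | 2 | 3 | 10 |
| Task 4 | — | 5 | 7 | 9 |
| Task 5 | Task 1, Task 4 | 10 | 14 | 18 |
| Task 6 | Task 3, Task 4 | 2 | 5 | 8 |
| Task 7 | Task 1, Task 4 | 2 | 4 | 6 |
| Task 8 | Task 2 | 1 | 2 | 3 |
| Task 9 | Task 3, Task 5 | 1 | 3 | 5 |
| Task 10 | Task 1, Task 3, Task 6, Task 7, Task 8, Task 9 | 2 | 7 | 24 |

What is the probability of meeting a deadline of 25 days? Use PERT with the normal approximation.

0.023

te_Task 1 = (1 + 4·2 + 3)/6 = 12/6 = 2; σ²_Task 1 = ((3−1)/6)² = 0.111
te_Task 2 = (12 + 4·14 + 16)/6 = 84/6 = 14; σ²_Task 2 = ((16−12)/6)² = 0.444
te_Task 3 = (2 + 4·3 + 10)/6 = 24/6 = 4; σ²_Task 3 = ((10−2)/6)² = 1.778
te_Task 4 = (5 + 4·7 + 9)/6 = 42/6 = 7; σ²_Task 4 = ((9−5)/6)² = 0.444
te_Task 5 = (10 + 4·14 + 18)/6 = 84/6 = 14; σ²_Task 5 = ((18−10)/6)² = 1.778
te_Task 6 = (2 + 4·5 + 8)/6 = 30/6 = 5; σ²_Task 6 = ((8−2)/6)² = 1.000
te_Task 7 = (2 + 4·4 + 6)/6 = 24/6 = 4; σ²_Task 7 = ((6−2)/6)² = 0.444
te_Task 8 = (1 + 4·2 + 3)/6 = 12/6 = 2; σ²_Task 8 = ((3−1)/6)² = 0.111
te_Task 9 = (1 + 4·3 + 5)/6 = 18/6 = 3; σ²_Task 9 = ((5−1)/6)² = 0.444
te_Task 10 = (2 + 4·7 + 24)/6 = 54/6 = 9; σ²_Task 10 = ((24−2)/6)² = 13.444

Forward pass:
ES_Task 1 = 0; EF_Task 1 = 2
ES_Task 2 = 0; EF_Task 2 = 14
ES_Task 3 = 0; EF_Task 3 = 4
ES_Task 4 = 0; EF_Task 4 = 7
ES_Task 5 = max(EF_Task 1=2, EF_Task 4=7) = 7; EF_Task 5 = 7+14 = 21
ES_Task 6 = max(EF_Task 3=4, EF_Task 4=7) = 7; EF_Task 6 = 7+5 = 12
ES_Task 7 = max(EF_Task 1=2, EF_Task 4=7) = 7; EF_Task 7 = 7+4 = 11
ES_Task 8 = 14; EF_Task 8 = 14+2 = 16
ES_Task 9 = max(EF_Task 3=4, EF_Task 5=21) = 21; EF_Task 9 = 21+3 = 24
ES_Task 10 = max(EF_Task 1=2, EF_Task 3=4, EF_Task 6=12, EF_Task 7=11, EF_Task 8=16, EF_Task 9=24) = 24; EF_Task 10 = 24+9 = 33
Expected project duration μ = 33 days. Critical path: Task 4 → Task 5 → Task 9 → Task 10.

Variance along critical path = 0.444 + 1.778 + 0.444 + 13.444 = 16.111; σ = √16.111 = 4.014 days.
Z = (25 − 33) / 4.014 = -1.993
P(T ≤ 25) = Φ(-1.993) ≈ 0.023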